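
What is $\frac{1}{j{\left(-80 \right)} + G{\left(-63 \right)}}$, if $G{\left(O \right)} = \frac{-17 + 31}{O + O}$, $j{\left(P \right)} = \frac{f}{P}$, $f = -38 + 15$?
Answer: $\frac{720}{127} \approx 5.6693$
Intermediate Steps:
$f = -23$
$j{\left(P \right)} = - \frac{23}{P}$
$G{\left(O \right)} = \frac{7}{O}$ ($G{\left(O \right)} = \frac{14}{2 O} = 14 \frac{1}{2 O} = \frac{7}{O}$)
$\frac{1}{j{\left(-80 \right)} + G{\left(-63 \right)}} = \frac{1}{- \frac{23}{-80} + \frac{7}{-63}} = \frac{1}{\left(-23\right) \left(- \frac{1}{80}\right) + 7 \left(- \frac{1}{63}\right)} = \frac{1}{\frac{23}{80} - \frac{1}{9}} = \frac{1}{\frac{127}{720}} = \frac{720}{127}$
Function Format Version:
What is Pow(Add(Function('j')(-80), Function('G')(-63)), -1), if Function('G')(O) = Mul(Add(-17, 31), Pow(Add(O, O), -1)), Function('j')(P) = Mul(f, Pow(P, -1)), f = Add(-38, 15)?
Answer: Rational(720, 127) ≈ 5.6693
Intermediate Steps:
f = -23
Function('j')(P) = Mul(-23, Pow(P, -1))
Function('G')(O) = Mul(7, Pow(O, -1)) (Function('G')(O) = Mul(14, Pow(Mul(2, O), -1)) = Mul(14, Mul(Rational(1, 2), Pow(O, -1))) = Mul(7, Pow(O, -1)))
Pow(Add(Function('j')(-80), Function('G')(-63)), -1) = Pow(Add(Mul(-23, Pow(-80, -1)), Mul(7, Pow(-63, -1))), -1) = Pow(Add(Mul(-23, Rational(-1, 80)), Mul(7, Rational(-1, 63))), -1) = Pow(Add(Rational(23, 80), Rational(-1, 9)), -1) = Pow(Rational(127, 720), -1) = Rational(720, 127)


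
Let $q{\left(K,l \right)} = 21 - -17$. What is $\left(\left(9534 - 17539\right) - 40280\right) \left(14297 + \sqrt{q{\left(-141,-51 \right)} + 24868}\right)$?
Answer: $-690330645 - 48285 \sqrt{24906} \approx -6.9795 \cdot 10^{8}$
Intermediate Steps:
$q{\left(K,l \right)} = 38$ ($q{\left(K,l \right)} = 21 + 17 = 38$)
$\left(\left(9534 - 17539\right) - 40280\right) \left(14297 + \sqrt{q{\left(-141,-51 \right)} + 24868}\right) = \left(\left(9534 - 17539\right) - 40280\right) \left(14297 + \sqrt{38 + 24868}\right) = \left(-8005 - 40280\right) \left(14297 + \sqrt{24906}\right) = - 48285 \left(14297 + \sqrt{24906}\right) = -690330645 - 48285 \sqrt{24906}$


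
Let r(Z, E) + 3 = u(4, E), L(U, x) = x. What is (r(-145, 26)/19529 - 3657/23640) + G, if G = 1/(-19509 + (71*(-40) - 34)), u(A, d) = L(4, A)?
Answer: -532823873413/3444486743160 ≈ -0.15469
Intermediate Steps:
u(A, d) = A
r(Z, E) = 1 (r(Z, E) = -3 + 4 = 1)
G = -1/22383 (G = 1/(-19509 + (-2840 - 34)) = 1/(-19509 - 2874) = 1/(-22383) = -1/22383 ≈ -4.4677e-5)
(r(-145, 26)/19529 - 3657/23640) + G = (1/19529 - 3657/23640) - 1/22383 = (1*(1/19529) - 3657*1/23640) - 1/22383 = (1/19529 - 1219/7880) - 1/22383 = -23797971/153888520 - 1/22383 = -532823873413/3444486743160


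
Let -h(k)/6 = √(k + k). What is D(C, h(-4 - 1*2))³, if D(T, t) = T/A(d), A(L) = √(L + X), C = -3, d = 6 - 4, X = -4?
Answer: -27*I*√2/4 ≈ -9.5459*I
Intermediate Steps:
d = 2
A(L) = √(-4 + L) (A(L) = √(L - 4) = √(-4 + L))
h(k) = -6*√2*√k (h(k) = -6*√(k + k) = -6*√2*√k)
D(T, t) = -I*T*√2/2 (D(T, t) = T/(√(-4 + 2)) = T/(√(-2)) = T/((I*√2)) = T*(-I*√2/2) = -I*T*√2/2)
D(C, h(-4 - 1*2))³ = (-½*I*(-3)*√2)³ = (3*I*√2/2)³ = -27*I*√2/4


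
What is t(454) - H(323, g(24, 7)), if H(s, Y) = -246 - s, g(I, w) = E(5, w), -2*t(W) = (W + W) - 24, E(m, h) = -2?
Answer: 127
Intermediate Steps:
t(W) = 12 - W (t(W) = -((W + W) - 24)/2 = -(2*W - 24)/2 = -(-24 + 2*W)/2 = 12 - W)
g(I, w) = -2
t(454) - H(323, g(24, 7)) = (12 - 1*454) - (-246 - 1*323) = (12 - 454) - (-246 - 323) = -442 - 1*(-569) = -442 + 569 = 127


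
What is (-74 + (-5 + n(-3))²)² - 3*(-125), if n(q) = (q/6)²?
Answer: 773329/256 ≈ 3020.8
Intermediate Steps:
n(q) = q²/36 (n(q) = (q*(⅙))² = (q/6)² = q²/36)
(-74 + (-5 + n(-3))²)² - 3*(-125) = (-74 + (-5 + (1/36)*(-3)²)²)² - 3*(-125) = (-74 + (-5 + (1/36)*9)²)² + 375 = (-74 + (-5 + ¼)²)² + 375 = (-74 + (-19/4)²)² + 375 = (-74 + 361/16)² + 375 = (-823/16)² + 375 = 677329/256 + 375 = 773329/256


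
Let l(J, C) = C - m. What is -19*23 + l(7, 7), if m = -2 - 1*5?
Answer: -423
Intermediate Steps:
m = -7 (m = -2 - 5 = -7)
l(J, C) = 7 + C (l(J, C) = C - 1*(-7) = C + 7 = 7 + C)
-19*23 + l(7, 7) = -19*23 + (7 + 7) = -437 + 14 = -423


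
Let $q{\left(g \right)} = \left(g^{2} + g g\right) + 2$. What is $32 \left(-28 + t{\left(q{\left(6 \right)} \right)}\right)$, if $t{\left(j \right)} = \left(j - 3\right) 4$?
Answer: $8192$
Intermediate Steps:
$q{\left(g \right)} = 2 + 2 g^{2}$ ($q{\left(g \right)} = \left(g^{2} + g^{2}\right) + 2 = 2 g^{2} + 2 = 2 + 2 g^{2}$)
$t{\left(j \right)} = -12 + 4 j$ ($t{\left(j \right)} = \left(-3 + j\right) 4 = -12 + 4 j$)
$32 \left(-28 + t{\left(q{\left(6 \right)} \right)}\right) = 32 \left(-28 - \left(12 - 4 \left(2 + 2 \cdot 6^{2}\right)\right)\right) = 32 \left(-28 - \left(12 - 4 \left(2 + 2 \cdot 36\right)\right)\right) = 32 \left(-28 - \left(12 - 4 \left(2 + 72\right)\right)\right) = 32 \left(-28 + \left(-12 + 4 \cdot 74\right)\right) = 32 \left(-28 + \left(-12 + 296\right)\right) = 32 \left(-28 + 284\right) = 32 \cdot 256 = 8192$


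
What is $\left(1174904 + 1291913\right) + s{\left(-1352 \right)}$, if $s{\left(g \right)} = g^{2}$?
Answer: $4294721$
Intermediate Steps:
$\left(1174904 + 1291913\right) + s{\left(-1352 \right)} = \left(1174904 + 1291913\right) + \left(-1352\right)^{2} = 2466817 + 1827904 = 4294721$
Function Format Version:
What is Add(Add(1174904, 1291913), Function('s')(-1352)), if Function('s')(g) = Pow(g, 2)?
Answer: 4294721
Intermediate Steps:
Add(Add(1174904, 1291913), Function('s')(-1352)) = Add(Add(1174904, 1291913), Pow(-1352, 2)) = Add(2466817, 1827904) = 4294721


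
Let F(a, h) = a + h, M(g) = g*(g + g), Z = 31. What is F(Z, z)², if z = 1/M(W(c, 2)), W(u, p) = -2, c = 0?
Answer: 62001/64 ≈ 968.77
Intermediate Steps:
M(g) = 2*g² (M(g) = g*(2*g) = 2*g²)
z = ⅛ (z = 1/(2*(-2)²) = 1/(2*4) = 1/8 = ⅛ ≈ 0.12500)
F(Z, z)² = (31 + ⅛)² = (249/8)² = 62001/64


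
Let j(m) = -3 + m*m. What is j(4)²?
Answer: 169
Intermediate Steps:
j(m) = -3 + m²
j(4)² = (-3 + 4²)² = (-3 + 16)² = 13² = 169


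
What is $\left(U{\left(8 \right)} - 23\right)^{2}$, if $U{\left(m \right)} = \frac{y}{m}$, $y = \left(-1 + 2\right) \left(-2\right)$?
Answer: $\frac{8649}{16} \approx 540.56$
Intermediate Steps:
$y = -2$ ($y = 1 \left(-2\right) = -2$)
$U{\left(m \right)} = - \frac{2}{m}$
$\left(U{\left(8 \right)} - 23\right)^{2} = \left(- \frac{2}{8} - 23\right)^{2} = \left(\left(-2\right) \frac{1}{8} - 23\right)^{2} = \left(- \frac{1}{4} - 23\right)^{2} = \left(- \frac{93}{4}\right)^{2} = \frac{8649}{16}$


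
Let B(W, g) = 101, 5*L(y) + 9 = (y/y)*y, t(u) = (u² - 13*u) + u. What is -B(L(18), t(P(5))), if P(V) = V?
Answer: -101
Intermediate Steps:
t(u) = u² - 12*u
L(y) = -9/5 + y/5 (L(y) = -9/5 + ((y/y)*y)/5 = -9/5 + (1*y)/5 = -9/5 + y/5)
-B(L(18), t(P(5))) = -1*101 = -101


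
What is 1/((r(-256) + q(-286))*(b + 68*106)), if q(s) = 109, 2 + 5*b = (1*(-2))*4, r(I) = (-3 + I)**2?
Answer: 1/484171140 ≈ 2.0654e-9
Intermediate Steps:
b = -2 (b = -2/5 + ((1*(-2))*4)/5 = -2/5 + (-2*4)/5 = -2/5 + (1/5)*(-8) = -2/5 - 8/5 = -2)
1/((r(-256) + q(-286))*(b + 68*106)) = 1/(((-3 - 256)**2 + 109)*(-2 + 68*106)) = 1/(((-259)**2 + 109)*(-2 + 7208)) = 1/((67081 + 109)*7206) = (1/7206)/67190 = (1/67190)*(1/7206) = 1/484171140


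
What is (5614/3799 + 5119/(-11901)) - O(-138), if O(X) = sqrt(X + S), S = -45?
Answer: 47365133/45211899 - I*sqrt(183) ≈ 1.0476 - 13.528*I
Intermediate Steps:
O(X) = sqrt(-45 + X) (O(X) = sqrt(X - 45) = sqrt(-45 + X))
(5614/3799 + 5119/(-11901)) - O(-138) = (5614/3799 + 5119/(-11901)) - sqrt(-45 - 138) = (5614*(1/3799) + 5119*(-1/11901)) - sqrt(-183) = (5614/3799 - 5119/11901) - I*sqrt(183) = 47365133/45211899 - I*sqrt(183)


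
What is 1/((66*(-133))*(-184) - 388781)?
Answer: 1/1226371 ≈ 8.1541e-7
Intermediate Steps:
1/((66*(-133))*(-184) - 388781) = 1/(-8778*(-184) - 388781) = 1/(1615152 - 388781) = 1/1226371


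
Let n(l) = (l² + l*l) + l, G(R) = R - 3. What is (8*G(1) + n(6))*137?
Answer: 8494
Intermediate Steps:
G(R) = -3 + R
n(l) = l + 2*l² (n(l) = (l² + l²) + l = 2*l² + l = l + 2*l²)
(8*G(1) + n(6))*137 = (8*(-3 + 1) + 6*(1 + 2*6))*137 = (8*(-2) + 6*(1 + 12))*137 = (-16 + 6*13)*137 = (-16 + 78)*137 = 62*137 = 8494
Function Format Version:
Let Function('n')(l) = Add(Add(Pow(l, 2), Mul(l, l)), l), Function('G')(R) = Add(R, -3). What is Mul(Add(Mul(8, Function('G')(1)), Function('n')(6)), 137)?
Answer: 8494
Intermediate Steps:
Function('G')(R) = Add(-3, R)
Function('n')(l) = Add(l, Mul(2, Pow(l, 2))) (Function('n')(l) = Add(Add(Pow(l, 2), Pow(l, 2)), l) = Add(Mul(2, Pow(l, 2)), l) = Add(l, Mul(2, Pow(l, 2))))
Mul(Add(Mul(8, Function('G')(1)), Function('n')(6)), 137) = Mul(Add(Mul(8, Add(-3, 1)), Mul(6, Add(1, Mul(2, 6)))), 137) = Mul(Add(Mul(8, -2), Mul(6, Add(1, 12))), 137) = Mul(Add(-16, Mul(6, 13)), 137) = Mul(Add(-16, 78), 137) = Mul(62, 137) = 8494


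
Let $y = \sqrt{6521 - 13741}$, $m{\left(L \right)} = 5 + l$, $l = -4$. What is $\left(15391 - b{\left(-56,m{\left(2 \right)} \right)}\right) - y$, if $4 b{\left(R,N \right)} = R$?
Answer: $15405 - 38 i \sqrt{5} \approx 15405.0 - 84.971 i$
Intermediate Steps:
$m{\left(L \right)} = 1$ ($m{\left(L \right)} = 5 - 4 = 1$)
$b{\left(R,N \right)} = \frac{R}{4}$
$y = 38 i \sqrt{5}$ ($y = \sqrt{-7220} = 38 i \sqrt{5} \approx 84.971 i$)
$\left(15391 - b{\left(-56,m{\left(2 \right)} \right)}\right) - y = \left(15391 - \frac{1}{4} \left(-56\right)\right) - 38 i \sqrt{5} = \left(15391 - -14\right) - 38 i \sqrt{5} = \left(15391 + 14\right) - 38 i \sqrt{5} = 15405 - 38 i \sqrt{5}$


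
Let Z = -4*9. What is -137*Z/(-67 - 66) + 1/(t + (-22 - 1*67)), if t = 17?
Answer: -355237/9576 ≈ -37.097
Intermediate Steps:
Z = -36
-137*Z/(-67 - 66) + 1/(t + (-22 - 1*67)) = -(-4932)/(-67 - 66) + 1/(17 + (-22 - 1*67)) = -(-4932)/(-133) + 1/(17 + (-22 - 67)) = -(-4932)*(-1)/133 + 1/(17 - 89) = -137*36/133 + 1/(-72) = -4932/133 - 1/72 = -355237/9576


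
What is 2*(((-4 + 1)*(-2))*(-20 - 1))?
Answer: -252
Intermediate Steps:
2*(((-4 + 1)*(-2))*(-20 - 1)) = 2*(-3*(-2)*(-21)) = 2*(6*(-21)) = 2*(-126) = -252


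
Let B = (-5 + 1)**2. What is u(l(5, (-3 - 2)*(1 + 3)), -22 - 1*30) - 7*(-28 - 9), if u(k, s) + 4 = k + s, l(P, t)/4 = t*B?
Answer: -1077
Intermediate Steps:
B = 16 (B = (-4)**2 = 16)
l(P, t) = 64*t (l(P, t) = 4*(t*16) = 4*(16*t) = 64*t)
u(k, s) = -4 + k + s (u(k, s) = -4 + (k + s) = -4 + k + s)
u(l(5, (-3 - 2)*(1 + 3)), -22 - 1*30) - 7*(-28 - 9) = (-4 + 64*((-3 - 2)*(1 + 3)) + (-22 - 1*30)) - 7*(-28 - 9) = (-4 + 64*(-5*4) + (-22 - 30)) - 7*(-37) = (-4 + 64*(-20) - 52) + 259 = (-4 - 1280 - 52) + 259 = -1336 + 259 = -1077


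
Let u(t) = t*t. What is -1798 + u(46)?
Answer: 318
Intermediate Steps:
u(t) = t²
-1798 + u(46) = -1798 + 46² = -1798 + 2116 = 318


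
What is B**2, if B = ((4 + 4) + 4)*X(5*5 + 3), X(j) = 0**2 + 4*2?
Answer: 9216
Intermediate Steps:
X(j) = 8 (X(j) = 0 + 8 = 8)
B = 96 (B = ((4 + 4) + 4)*8 = (8 + 4)*8 = 12*8 = 96)
B**2 = 96**2 = 9216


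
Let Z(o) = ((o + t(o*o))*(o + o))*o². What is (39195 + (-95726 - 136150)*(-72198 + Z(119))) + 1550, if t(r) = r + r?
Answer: -22226506915626295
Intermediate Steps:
t(r) = 2*r
Z(o) = 2*o³*(o + 2*o²) (Z(o) = ((o + 2*(o*o))*(o + o))*o² = ((o + 2*o²)*(2*o))*o² = (2*o*(o + 2*o²))*o² = 2*o³*(o + 2*o²))
(39195 + (-95726 - 136150)*(-72198 + Z(119))) + 1550 = (39195 + (-95726 - 136150)*(-72198 + 119⁴*(2 + 4*119))) + 1550 = (39195 - 231876*(-72198 + 200533921*(2 + 476))) + 1550 = (39195 - 231876*(-72198 + 200533921*478)) + 1550 = (39195 - 231876*(-72198 + 95855214238)) + 1550 = (39195 - 231876*95855142040) + 1550 = (39195 - 22226506915667040) + 1550 = -22226506915627845 + 1550 = -22226506915626295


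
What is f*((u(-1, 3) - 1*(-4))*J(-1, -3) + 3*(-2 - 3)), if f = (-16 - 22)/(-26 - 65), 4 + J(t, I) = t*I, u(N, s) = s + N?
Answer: -114/13 ≈ -8.7692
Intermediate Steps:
u(N, s) = N + s
J(t, I) = -4 + I*t (J(t, I) = -4 + t*I = -4 + I*t)
f = 38/91 (f = -38/(-91) = -38*(-1/91) = 38/91 ≈ 0.41758)
f*((u(-1, 3) - 1*(-4))*J(-1, -3) + 3*(-2 - 3)) = 38*(((-1 + 3) - 1*(-4))*(-4 - 3*(-1)) + 3*(-2 - 3))/91 = 38*((2 + 4)*(-4 + 3) + 3*(-5))/91 = 38*(6*(-1) - 15)/91 = 38*(-6 - 15)/91 = (38/91)*(-21) = -114/13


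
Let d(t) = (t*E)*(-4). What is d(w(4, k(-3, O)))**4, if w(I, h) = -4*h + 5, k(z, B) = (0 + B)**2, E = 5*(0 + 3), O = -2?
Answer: 189747360000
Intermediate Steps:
E = 15 (E = 5*3 = 15)
k(z, B) = B**2
w(I, h) = 5 - 4*h
d(t) = -60*t (d(t) = (t*15)*(-4) = (15*t)*(-4) = -60*t)
d(w(4, k(-3, O)))**4 = (-60*(5 - 4*(-2)**2))**4 = (-60*(5 - 4*4))**4 = (-60*(5 - 16))**4 = (-60*(-11))**4 = 660**4 = 189747360000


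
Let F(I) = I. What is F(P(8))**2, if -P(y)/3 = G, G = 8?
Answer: 576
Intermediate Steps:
P(y) = -24 (P(y) = -3*8 = -24)
F(P(8))**2 = (-24)**2 = 576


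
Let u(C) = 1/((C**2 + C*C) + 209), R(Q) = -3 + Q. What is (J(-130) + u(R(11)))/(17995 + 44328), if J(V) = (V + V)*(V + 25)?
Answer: 9200101/21002851 ≈ 0.43804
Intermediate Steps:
J(V) = 2*V*(25 + V) (J(V) = (2*V)*(25 + V) = 2*V*(25 + V))
u(C) = 1/(209 + 2*C**2) (u(C) = 1/((C**2 + C**2) + 209) = 1/(2*C**2 + 209) = 1/(209 + 2*C**2))
(J(-130) + u(R(11)))/(17995 + 44328) = (2*(-130)*(25 - 130) + 1/(209 + 2*(-3 + 11)**2))/(17995 + 44328) = (2*(-130)*(-105) + 1/(209 + 2*8**2))/62323 = (27300 + 1/(209 + 2*64))*(1/62323) = (27300 + 1/(209 + 128))*(1/62323) = (27300 + 1/337)*(1/62323) = (9200101/337)*(1/62323) = 9200101/21002851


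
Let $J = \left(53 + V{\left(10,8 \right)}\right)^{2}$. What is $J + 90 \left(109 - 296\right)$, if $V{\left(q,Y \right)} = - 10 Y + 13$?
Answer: $-16634$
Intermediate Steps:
$V{\left(q,Y \right)} = 13 - 10 Y$
$J = 196$ ($J = \left(53 + \left(13 - 80\right)\right)^{2} = \left(53 - 67\right)^{2} = \left(-14\right)^{2} = 196$)
$J + 90 \left(109 - 296\right) = 196 + 90 \left(109 - 296\right) = 196 + 90 \left(-187\right) = 196 - 16830 = -16634$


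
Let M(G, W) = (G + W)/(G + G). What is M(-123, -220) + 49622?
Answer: 12207355/246 ≈ 49623.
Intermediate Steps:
M(G, W) = (G + W)/(2*G) (M(G, W) = (G + W)/((2*G)) = (G + W)*(1/(2*G)) = (G + W)/(2*G))
M(-123, -220) + 49622 = (½)*(-123 - 220)/(-123) + 49622 = (½)*(-1/123)*(-343) + 49622 = 343/246 + 49622 = 12207355/246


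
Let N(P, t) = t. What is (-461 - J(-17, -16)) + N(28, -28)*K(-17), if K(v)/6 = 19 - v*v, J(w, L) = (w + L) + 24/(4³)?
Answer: 359453/8 ≈ 44932.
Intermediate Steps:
J(w, L) = 3/8 + L + w (J(w, L) = (L + w) + 24/64 = (L + w) + 24*(1/64) = (L + w) + 3/8 = 3/8 + L + w)
K(v) = 114 - 6*v² (K(v) = 6*(19 - v*v) = 6*(19 - v²) = 114 - 6*v²)
(-461 - J(-17, -16)) + N(28, -28)*K(-17) = (-461 - (3/8 - 16 - 17)) - 28*(114 - 6*(-17)²) = (-461 - 1*(-261/8)) - 28*(114 - 6*289) = (-461 + 261/8) - 28*(114 - 1734) = -3427/8 - 28*(-1620) = -3427/8 + 45360 = 359453/8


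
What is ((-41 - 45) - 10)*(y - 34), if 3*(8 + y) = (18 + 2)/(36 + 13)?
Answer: 196928/49 ≈ 4018.9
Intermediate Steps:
y = -1156/147 (y = -8 + ((18 + 2)/(36 + 13))/3 = -8 + (20/49)/3 = -8 + (20*(1/49))/3 = -8 + (1/3)*(20/49) = -8 + 20/147 = -1156/147 ≈ -7.8639)
((-41 - 45) - 10)*(y - 34) = ((-41 - 45) - 10)*(-1156/147 - 34) = (-86 - 10)*(-6154/147) = -96*(-6154/147) = 196928/49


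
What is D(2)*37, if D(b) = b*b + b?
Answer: 222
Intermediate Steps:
D(b) = b + b**2 (D(b) = b**2 + b = b + b**2)
D(2)*37 = (2*(1 + 2))*37 = (2*3)*37 = 6*37 = 222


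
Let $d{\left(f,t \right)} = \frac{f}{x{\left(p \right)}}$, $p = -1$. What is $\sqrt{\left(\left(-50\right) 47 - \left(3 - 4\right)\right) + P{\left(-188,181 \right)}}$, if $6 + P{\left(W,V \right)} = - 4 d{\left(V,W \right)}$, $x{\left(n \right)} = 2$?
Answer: $i \sqrt{2717} \approx 52.125 i$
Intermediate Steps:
$d{\left(f,t \right)} = \frac{f}{2}$
$P{\left(W,V \right)} = -6 - 2 V$ ($P{\left(W,V \right)} = -6 - 4 \frac{V}{2} = -6 - 2 V$)
$\sqrt{\left(\left(-50\right) 47 - \left(3 - 4\right)\right) + P{\left(-188,181 \right)}} = \sqrt{\left(\left(-50\right) 47 - \left(3 - 4\right)\right) - 368} = \sqrt{\left(-2350 - -1\right) - 368} = \sqrt{\left(-2350 + 1\right) - 368} = \sqrt{-2349 - 368} = \sqrt{-2717} = i \sqrt{2717}$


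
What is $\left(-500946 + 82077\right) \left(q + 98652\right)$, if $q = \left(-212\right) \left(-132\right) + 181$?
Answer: $-53119709973$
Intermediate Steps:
$q = 28165$ ($q = 27984 + 181 = 28165$)
$\left(-500946 + 82077\right) \left(q + 98652\right) = \left(-500946 + 82077\right) \left(28165 + 98652\right) = \left(-418869\right) 126817 = -53119709973$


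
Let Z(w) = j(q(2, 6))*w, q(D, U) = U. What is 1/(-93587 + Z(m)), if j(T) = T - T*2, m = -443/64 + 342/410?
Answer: -6560/613691107 ≈ -1.0689e-5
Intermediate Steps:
m = -79871/13120 (m = -443*1/64 + 342*(1/410) = -443/64 + 171/205 = -79871/13120 ≈ -6.0877)
j(T) = -T (j(T) = T - 2*T = -T)
Z(w) = -6*w (Z(w) = (-1*6)*w = -6*w)
1/(-93587 + Z(m)) = 1/(-93587 - 6*(-79871/13120)) = 1/(-93587 + 239613/6560) = 1/(-613691107/6560) = -6560/613691107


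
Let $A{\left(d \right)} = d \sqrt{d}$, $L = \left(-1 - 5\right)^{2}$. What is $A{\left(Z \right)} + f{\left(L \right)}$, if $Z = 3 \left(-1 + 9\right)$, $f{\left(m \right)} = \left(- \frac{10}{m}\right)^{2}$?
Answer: $\frac{25}{324} + 48 \sqrt{6} \approx 117.65$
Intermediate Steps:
$L = 36$ ($L = \left(-6\right)^{2} = 36$)
$f{\left(m \right)} = \frac{100}{m^{2}}$
$Z = 24$ ($Z = 3 \cdot 8 = 24$)
$A{\left(d \right)} = d^{\frac{3}{2}}$
$A{\left(Z \right)} + f{\left(L \right)} = 24^{\frac{3}{2}} + \frac{100}{1296} = 48 \sqrt{6} + 100 \cdot \frac{1}{1296} = 48 \sqrt{6} + \frac{25}{324} = \frac{25}{324} + 48 \sqrt{6}$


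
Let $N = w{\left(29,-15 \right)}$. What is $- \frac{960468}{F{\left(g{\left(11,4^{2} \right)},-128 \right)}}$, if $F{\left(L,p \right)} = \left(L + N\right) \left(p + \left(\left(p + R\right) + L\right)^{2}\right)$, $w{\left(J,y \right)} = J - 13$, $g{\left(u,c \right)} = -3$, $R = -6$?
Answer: $- \frac{960468}{242333} \approx -3.9634$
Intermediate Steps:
$w{\left(J,y \right)} = -13 + J$ ($w{\left(J,y \right)} = J - 13 = -13 + J$)
$N = 16$ ($N = -13 + 29 = 16$)
$F{\left(L,p \right)} = \left(16 + L\right) \left(p + \left(-6 + L + p\right)^{2}\right)$ ($F{\left(L,p \right)} = \left(L + 16\right) \left(p + \left(\left(p - 6\right) + L\right)^{2}\right) = \left(16 + L\right) \left(p + \left(\left(-6 + p\right) + L\right)^{2}\right) = \left(16 + L\right) \left(p + \left(-6 + L + p\right)^{2}\right)$)
$- \frac{960468}{F{\left(g{\left(11,4^{2} \right)},-128 \right)}} = - \frac{960468}{16 \left(-128\right) + 16 \left(-6 - 3 - 128\right)^{2} - -384 - 3 \left(-6 - 3 - 128\right)^{2}} = - \frac{960468}{-2048 + 16 \left(-137\right)^{2} + 384 - 3 \left(-137\right)^{2}} = - \frac{960468}{-2048 + 16 \cdot 18769 + 384 - 56307} = - \frac{960468}{-2048 + 300304 + 384 - 56307} = - \frac{960468}{242333}$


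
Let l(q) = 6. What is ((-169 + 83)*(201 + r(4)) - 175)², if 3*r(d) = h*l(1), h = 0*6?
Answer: 304886521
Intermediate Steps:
h = 0
r(d) = 0 (r(d) = (0*6)/3 = (⅓)*0 = 0)
((-169 + 83)*(201 + r(4)) - 175)² = ((-169 + 83)*(201 + 0) - 175)² = (-86*201 - 175)² = (-17286 - 175)² = (-17461)² = 304886521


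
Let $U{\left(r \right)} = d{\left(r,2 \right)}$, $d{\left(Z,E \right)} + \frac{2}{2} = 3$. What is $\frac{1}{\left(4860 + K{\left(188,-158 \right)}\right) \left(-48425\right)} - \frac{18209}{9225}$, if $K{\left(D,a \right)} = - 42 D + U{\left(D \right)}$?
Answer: $- \frac{2610041633}{1322293050} \approx -1.9739$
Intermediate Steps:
$d{\left(Z,E \right)} = 2$ ($d{\left(Z,E \right)} = -1 + 3 = 2$)
$U{\left(r \right)} = 2$
$K{\left(D,a \right)} = 2 - 42 D$ ($K{\left(D,a \right)} = - 42 D + 2 = 2 - 42 D$)
$\frac{1}{\left(4860 + K{\left(188,-158 \right)}\right) \left(-48425\right)} - \frac{18209}{9225} = \frac{1}{\left(4860 + \left(2 - 7896\right)\right) \left(-48425\right)} - \frac{18209}{9225} = \frac{1}{4860 + \left(2 - 7896\right)} \left(- \frac{1}{48425}\right) - \frac{18209}{9225} = \frac{1}{4860 - 7894} \left(- \frac{1}{48425}\right) - \frac{18209}{9225} = \frac{1}{-3034} \left(- \frac{1}{48425}\right) - \frac{18209}{9225} = \left(- \frac{1}{3034}\right) \left(- \frac{1}{48425}\right) - \frac{18209}{9225} = \frac{1}{146921450} - \frac{18209}{9225} = - \frac{2610041633}{1322293050}$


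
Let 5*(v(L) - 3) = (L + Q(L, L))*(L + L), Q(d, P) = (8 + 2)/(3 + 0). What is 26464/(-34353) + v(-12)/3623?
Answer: -471734641/622304595 ≈ -0.75804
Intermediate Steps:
Q(d, P) = 10/3
v(L) = 3 + 2*L*(10/3 + L)/5 (v(L) = 3 + ((L + 10/3)*(L + L))/5 = 3 + ((10/3 + L)*(2*L))/5 = 3 + (2*L*(10/3 + L))/5 = 3 + 2*L*(10/3 + L)/5)
26464/(-34353) + v(-12)/3623 = 26464/(-34353) + (3 + (⅖)*(-12)² + (4/3)*(-12))/3623 = 26464*(-1/34353) + (3 + (⅖)*144 - 16)*(1/3623) = -26464/34353 + (3 + 288/5 - 16)*(1/3623) = -26464/34353 + (223/5)*(1/3623) = -26464/34353 + 223/18115 = -471734641/622304595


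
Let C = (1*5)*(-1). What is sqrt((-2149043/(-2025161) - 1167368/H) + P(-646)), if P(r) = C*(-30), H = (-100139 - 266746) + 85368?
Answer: sqrt(50447786968530498208017873)/570117249237 ≈ 12.458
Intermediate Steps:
C = -5 (C = 5*(-1) = -5)
H = -281517 (H = -366885 + 85368 = -281517)
P(r) = 150 (P(r) = -5*(-30) = 150)
sqrt((-2149043/(-2025161) - 1167368/H) + P(-646)) = sqrt((-2149043/(-2025161) - 1167368/(-281517)) + 150) = sqrt((-2149043*(-1/2025161) - 1167368*(-1/281517)) + 150) = sqrt((2149043/2025161 + 1167368/281517) + 150) = sqrt(2969100284479/570117249237 + 150) = sqrt(88486687670029/570117249237) = sqrt(50447786968530498208017873)/570117249237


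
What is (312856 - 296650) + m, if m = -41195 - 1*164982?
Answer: -189971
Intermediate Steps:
m = -206177 (m = -41195 - 164982 = -206177)
(312856 - 296650) + m = (312856 - 296650) - 206177 = 16206 - 206177 = -189971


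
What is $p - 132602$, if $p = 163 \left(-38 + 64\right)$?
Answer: $-128364$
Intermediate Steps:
$p = 4238$ ($p = 163 \cdot 26 = 4238$)
$p - 132602 = 4238 - 132602 = -128364$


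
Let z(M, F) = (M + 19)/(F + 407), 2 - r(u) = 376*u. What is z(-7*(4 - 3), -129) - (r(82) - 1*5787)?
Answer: 5089769/139 ≈ 36617.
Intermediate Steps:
r(u) = 2 - 376*u
z(M, F) = (19 + M)/(407 + F)
z(-7*(4 - 3), -129) - (r(82) - 1*5787) = (19 - 7*(4 - 3))/(407 - 129) - ((2 - 376*82) - 1*5787) = (19 - 7*1)/278 - ((2 - 30832) - 5787) = (19 - 7)/278 - (-30830 - 5787) = (1/278)*12 - 1*(-36617) = 6/139 + 36617 = 5089769/139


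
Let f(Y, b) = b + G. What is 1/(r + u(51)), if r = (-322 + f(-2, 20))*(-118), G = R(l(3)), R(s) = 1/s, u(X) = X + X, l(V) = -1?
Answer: 1/35856 ≈ 2.7889e-5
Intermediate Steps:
u(X) = 2*X
R(s) = 1/s
G = -1 (G = 1/(-1) = -1)
f(Y, b) = -1 + b (f(Y, b) = b - 1 = -1 + b)
r = 35754 (r = (-322 + (-1 + 20))*(-118) = (-322 + 19)*(-118) = -303*(-118) = 35754)
1/(r + u(51)) = 1/(35754 + 2*51) = 1/(35754 + 102) = 1/35856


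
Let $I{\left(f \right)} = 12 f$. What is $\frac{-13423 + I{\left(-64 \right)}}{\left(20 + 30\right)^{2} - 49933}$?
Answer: $\frac{14191}{47433} \approx 0.29918$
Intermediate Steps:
$\frac{-13423 + I{\left(-64 \right)}}{\left(20 + 30\right)^{2} - 49933} = \frac{-13423 + 12 \left(-64\right)}{\left(20 + 30\right)^{2} - 49933} = \frac{-13423 - 768}{50^{2} - 49933} = - \frac{14191}{2500 - 49933} = - \frac{14191}{-47433} = \left(-14191\right) \left(- \frac{1}{47433}\right) = \frac{14191}{47433}$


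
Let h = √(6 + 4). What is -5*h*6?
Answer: -30*√10 ≈ -94.868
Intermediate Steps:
h = √10 ≈ 3.1623
-5*h*6 = -5*√10*6 = -30*√10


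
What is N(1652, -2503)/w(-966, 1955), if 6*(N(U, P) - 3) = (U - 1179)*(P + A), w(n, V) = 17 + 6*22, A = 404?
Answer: -992809/894 ≈ -1110.5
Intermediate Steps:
w(n, V) = 149 (w(n, V) = 17 + 132 = 149)
N(U, P) = 3 + (-1179 + U)*(404 + P)/6 (N(U, P) = 3 + ((U - 1179)*(P + 404))/6 = 3 + ((-1179 + U)*(404 + P))/6 = 3 + (-1179 + U)*(404 + P)/6)
N(1652, -2503)/w(-966, 1955) = (-79383 - 393/2*(-2503) + (202/3)*1652 + (⅙)*(-2503)*1652)/149 = (-79383 + 983679/2 + 333704/3 - 2067478/3)*(1/149) = -992809/6*1/149 = -992809/894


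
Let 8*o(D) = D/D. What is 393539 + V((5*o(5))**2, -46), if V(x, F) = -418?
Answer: 393121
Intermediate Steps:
o(D) = 1/8 (o(D) = (D/D)/8 = (1/8)*1 = 1/8)
393539 + V((5*o(5))**2, -46) = 393539 - 418 = 393121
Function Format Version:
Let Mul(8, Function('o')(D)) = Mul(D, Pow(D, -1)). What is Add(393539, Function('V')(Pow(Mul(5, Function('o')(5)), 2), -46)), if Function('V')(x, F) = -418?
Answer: 393121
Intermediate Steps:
Function('o')(D) = Rational(1, 8) (Function('o')(D) = Mul(Rational(1, 8), Mul(D, Pow(D, -1))) = Mul(Rational(1, 8), 1) = Rational(1, 8))
Add(393539, Function('V')(Pow(Mul(5, Function('o')(5)), 2), -46)) = Add(393539, -418) = 393121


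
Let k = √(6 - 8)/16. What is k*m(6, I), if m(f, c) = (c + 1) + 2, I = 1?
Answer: I*√2/4 ≈ 0.35355*I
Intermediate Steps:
m(f, c) = 3 + c (m(f, c) = (1 + c) + 2 = 3 + c)
k = I*√2/16 (k = √(-2)*(1/16) = (I*√2)*(1/16) = I*√2/16 ≈ 0.088388*I)
k*m(6, I) = (I*√2/16)*(3 + 1) = (I*√2/16)*4 = I*√2/4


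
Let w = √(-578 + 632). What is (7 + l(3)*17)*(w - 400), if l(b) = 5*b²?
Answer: -308800 + 2316*√6 ≈ -3.0313e+5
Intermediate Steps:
w = 3*√6 (w = √54 = 3*√6 ≈ 7.3485)
(7 + l(3)*17)*(w - 400) = (7 + (5*3²)*17)*(3*√6 - 400) = (7 + (5*9)*17)*(-400 + 3*√6) = (7 + 45*17)*(-400 + 3*√6) = (7 + 765)*(-400 + 3*√6) = 772*(-400 + 3*√6) = -308800 + 2316*√6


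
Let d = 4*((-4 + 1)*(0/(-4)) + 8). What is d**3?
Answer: 32768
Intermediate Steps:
d = 32 (d = 4*(-0*(-1)/4 + 8) = 4*(-3*0 + 8) = 4*(0 + 8) = 4*8 = 32)
d**3 = 32**3 = 32768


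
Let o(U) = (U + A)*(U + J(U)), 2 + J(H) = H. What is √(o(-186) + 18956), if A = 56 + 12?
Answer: 4*√3943 ≈ 251.17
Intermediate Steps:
J(H) = -2 + H
A = 68
o(U) = (-2 + 2*U)*(68 + U) (o(U) = (U + 68)*(U + (-2 + U)) = (68 + U)*(-2 + 2*U) = (-2 + 2*U)*(68 + U))
√(o(-186) + 18956) = √((-136 + 2*(-186)² + 134*(-186)) + 18956) = √((-136 + 2*34596 - 24924) + 18956) = √((-136 + 69192 - 24924) + 18956) = √(44132 + 18956) = √63088 = 4*√3943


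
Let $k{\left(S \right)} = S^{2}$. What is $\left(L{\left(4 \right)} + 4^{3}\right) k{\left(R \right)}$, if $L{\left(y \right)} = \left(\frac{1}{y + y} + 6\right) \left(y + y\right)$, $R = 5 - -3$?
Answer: $7232$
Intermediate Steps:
$R = 8$ ($R = 5 + 3 = 8$)
$L{\left(y \right)} = 2 y \left(6 + \frac{1}{2 y}\right)$ ($L{\left(y \right)} = \left(\frac{1}{2 y} + 6\right) 2 y = \left(6 + \frac{1}{2 y}\right) 2 y = 2 y \left(6 + \frac{1}{2 y}\right)$)
$\left(L{\left(4 \right)} + 4^{3}\right) k{\left(R \right)} = \left(\left(1 + 12 \cdot 4\right) + 4^{3}\right) 8^{2} = \left(\left(1 + 48\right) + 64\right) 64 = \left(49 + 64\right) 64 = 113 \cdot 64 = 7232$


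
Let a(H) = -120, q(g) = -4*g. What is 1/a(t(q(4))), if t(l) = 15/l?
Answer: -1/120 ≈ -0.0083333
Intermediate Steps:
1/a(t(q(4))) = 1/(-120) = -1/120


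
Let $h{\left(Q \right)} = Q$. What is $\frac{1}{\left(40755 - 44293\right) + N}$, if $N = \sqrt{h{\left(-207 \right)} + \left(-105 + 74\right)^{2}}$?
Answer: $- \frac{61}{215805} - \frac{\sqrt{754}}{12516690} \approx -0.00028486$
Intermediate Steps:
$N = \sqrt{754}$ ($N = \sqrt{-207 + \left(-105 + 74\right)^{2}} = \sqrt{-207 + \left(-31\right)^{2}} = \sqrt{-207 + 961} = \sqrt{754} \approx 27.459$)
$\frac{1}{\left(40755 - 44293\right) + N} = \frac{1}{\left(40755 - 44293\right) + \sqrt{754}} = \frac{1}{-3538 + \sqrt{754}}$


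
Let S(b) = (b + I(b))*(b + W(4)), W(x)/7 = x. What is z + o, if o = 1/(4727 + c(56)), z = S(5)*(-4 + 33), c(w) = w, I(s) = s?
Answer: 45773311/4783 ≈ 9570.0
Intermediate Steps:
W(x) = 7*x
S(b) = 2*b*(28 + b) (S(b) = (b + b)*(b + 7*4) = (2*b)*(b + 28) = (2*b)*(28 + b) = 2*b*(28 + b))
z = 9570 (z = (2*5*(28 + 5))*(-4 + 33) = (2*5*33)*29 = 330*29 = 9570)
o = 1/4783 (o = 1/(4727 + 56) = 1/4783 ≈ 0.00020907)
z + o = 9570 + 1/4783 = 45773311/4783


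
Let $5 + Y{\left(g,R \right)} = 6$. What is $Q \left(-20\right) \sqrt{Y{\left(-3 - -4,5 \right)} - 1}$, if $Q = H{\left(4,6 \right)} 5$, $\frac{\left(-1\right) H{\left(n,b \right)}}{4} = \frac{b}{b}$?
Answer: $0$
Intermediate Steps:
$H{\left(n,b \right)} = -4$ ($H{\left(n,b \right)} = - 4 \frac{b}{b} = \left(-4\right) 1 = -4$)
$Y{\left(g,R \right)} = 1$ ($Y{\left(g,R \right)} = -5 + 6 = 1$)
$Q = -20$ ($Q = \left(-4\right) 5 = -20$)
$Q \left(-20\right) \sqrt{Y{\left(-3 - -4,5 \right)} - 1} = \left(-20\right) \left(-20\right) \sqrt{1 - 1} = 400 \sqrt{0} = 400 \cdot 0 = 0$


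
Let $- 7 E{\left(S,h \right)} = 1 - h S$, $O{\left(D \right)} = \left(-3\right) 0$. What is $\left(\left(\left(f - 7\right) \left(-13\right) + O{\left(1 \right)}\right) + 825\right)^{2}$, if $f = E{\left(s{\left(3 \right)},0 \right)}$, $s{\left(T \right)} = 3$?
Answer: $\frac{41280625}{49} \approx 8.4246 \cdot 10^{5}$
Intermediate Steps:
$O{\left(D \right)} = 0$
$E{\left(S,h \right)} = - \frac{1}{7} + \frac{S h}{7}$ ($E{\left(S,h \right)} = - \frac{1 - h S}{7} = - \frac{1 - S h}{7} = - \frac{1}{7} + \frac{S h}{7}$)
$f = - \frac{1}{7}$ ($f = - \frac{1}{7} + \frac{1}{7} \cdot 3 \cdot 0 = - \frac{1}{7} + 0 = - \frac{1}{7} \approx -0.14286$)
$\left(\left(\left(f - 7\right) \left(-13\right) + O{\left(1 \right)}\right) + 825\right)^{2} = \left(\left(\left(- \frac{1}{7} - 7\right) \left(-13\right) + 0\right) + 825\right)^{2} = \left(\left(\left(- \frac{50}{7}\right) \left(-13\right) + 0\right) + 825\right)^{2} = \left(\left(\frac{650}{7} + 0\right) + 825\right)^{2} = \left(\frac{650}{7} + 825\right)^{2} = \left(\frac{6425}{7}\right)^{2} = \frac{41280625}{49}$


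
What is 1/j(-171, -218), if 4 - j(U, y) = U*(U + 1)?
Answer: -1/29066 ≈ -3.4404e-5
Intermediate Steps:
j(U, y) = 4 - U*(1 + U) (j(U, y) = 4 - U*(U + 1) = 4 - U*(1 + U))
1/j(-171, -218) = 1/(4 - 1*(-171) - 1*(-171)²) = 1/(4 + 171 - 1*29241) = 1/(4 + 171 - 29241) = 1/(-29066) = -1/29066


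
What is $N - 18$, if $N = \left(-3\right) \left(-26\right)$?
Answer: $60$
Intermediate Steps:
$N = 78$
$N - 18 = 78 - 18 = 60$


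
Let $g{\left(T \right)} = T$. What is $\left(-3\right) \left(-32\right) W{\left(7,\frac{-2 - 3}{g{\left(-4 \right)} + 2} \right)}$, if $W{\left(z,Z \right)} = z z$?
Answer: $4704$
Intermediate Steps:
$W{\left(z,Z \right)} = z^{2}$
$\left(-3\right) \left(-32\right) W{\left(7,\frac{-2 - 3}{g{\left(-4 \right)} + 2} \right)} = \left(-3\right) \left(-32\right) 7^{2} = 96 \cdot 49 = 4704$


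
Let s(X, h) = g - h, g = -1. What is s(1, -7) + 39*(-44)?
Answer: -1710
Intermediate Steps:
s(X, h) = -1 - h
s(1, -7) + 39*(-44) = (-1 - 1*(-7)) + 39*(-44) = (-1 + 7) - 1716 = 6 - 1716 = -1710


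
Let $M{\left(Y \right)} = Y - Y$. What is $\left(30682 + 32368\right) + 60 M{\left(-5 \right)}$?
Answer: $63050$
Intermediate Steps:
$M{\left(Y \right)} = 0$
$\left(30682 + 32368\right) + 60 M{\left(-5 \right)} = \left(30682 + 32368\right) + 60 \cdot 0 = 63050 + 0 = 63050$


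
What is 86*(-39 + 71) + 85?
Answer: 2837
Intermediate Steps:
86*(-39 + 71) + 85 = 86*32 + 85 = 2752 + 85 = 2837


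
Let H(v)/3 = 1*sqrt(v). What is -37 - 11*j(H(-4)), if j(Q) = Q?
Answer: -37 - 66*I ≈ -37.0 - 66.0*I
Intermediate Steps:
H(v) = 3*sqrt(v) (H(v) = 3*(1*sqrt(v)) = 3*sqrt(v))
-37 - 11*j(H(-4)) = -37 - 33*sqrt(-4) = -37 - 33*2*I = -37 - 66*I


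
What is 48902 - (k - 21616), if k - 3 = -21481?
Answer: 91996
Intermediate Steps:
k = -21478 (k = 3 - 21481 = -21478)
48902 - (k - 21616) = 48902 - (-21478 - 21616) = 48902 - 1*(-43094) = 48902 + 43094 = 91996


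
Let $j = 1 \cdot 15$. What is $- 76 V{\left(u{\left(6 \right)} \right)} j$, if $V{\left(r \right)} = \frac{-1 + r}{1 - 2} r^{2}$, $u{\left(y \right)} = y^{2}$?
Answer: $51710400$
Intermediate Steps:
$j = 15$
$V{\left(r \right)} = r^{2} \left(1 - r\right)$ ($V{\left(r \right)} = \frac{-1 + r}{-1} r^{2} = \left(-1 + r\right) \left(-1\right) r^{2} = \left(1 - r\right) r^{2} = r^{2} \left(1 - r\right)$)
$- 76 V{\left(u{\left(6 \right)} \right)} j = - 76 \left(6^{2}\right)^{2} \left(1 - 6^{2}\right) 15 = - 76 \cdot 36^{2} \left(1 - 36\right) 15 = - 76 \cdot 1296 \left(1 - 36\right) 15 = - 76 \cdot 1296 \left(-35\right) 15 = \left(-76\right) \left(-45360\right) 15 = 3447360 \cdot 15 = 51710400$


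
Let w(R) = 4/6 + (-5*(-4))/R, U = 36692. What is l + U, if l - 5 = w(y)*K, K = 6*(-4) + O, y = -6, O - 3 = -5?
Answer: 110299/3 ≈ 36766.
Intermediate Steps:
O = -2 (O = 3 - 5 = -2)
w(R) = ⅔ + 20/R (w(R) = 4*(⅙) + 20/R = ⅔ + 20/R)
K = -26 (K = 6*(-4) - 2 = -24 - 2 = -26)
l = 223/3 (l = 5 + (⅔ + 20/(-6))*(-26) = 5 + (⅔ + 20*(-⅙))*(-26) = 5 + (⅔ - 10/3)*(-26) = 5 - 8/3*(-26) = 5 + 208/3 = 223/3 ≈ 74.333)
l + U = 223/3 + 36692 = 110299/3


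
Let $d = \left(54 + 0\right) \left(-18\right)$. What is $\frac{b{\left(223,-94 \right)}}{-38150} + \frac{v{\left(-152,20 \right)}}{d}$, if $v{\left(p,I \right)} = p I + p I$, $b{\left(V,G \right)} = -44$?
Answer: $\frac{28999346}{4635225} \approx 6.2563$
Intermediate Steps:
$v{\left(p,I \right)} = 2 I p$ ($v{\left(p,I \right)} = I p + I p = 2 I p$)
$d = -972$ ($d = 54 \left(-18\right) = -972$)
$\frac{b{\left(223,-94 \right)}}{-38150} + \frac{v{\left(-152,20 \right)}}{d} = - \frac{44}{-38150} + \frac{2 \cdot 20 \left(-152\right)}{-972} = \left(-44\right) \left(- \frac{1}{38150}\right) - - \frac{1520}{243} = \frac{22}{19075} + \frac{1520}{243} = \frac{28999346}{4635225}$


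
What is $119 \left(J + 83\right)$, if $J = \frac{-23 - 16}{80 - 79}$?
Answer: $5236$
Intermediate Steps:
$J = -39$ ($J = - \frac{39}{1} = \left(-39\right) 1 = -39$)
$119 \left(J + 83\right) = 119 \left(-39 + 83\right) = 119 \cdot 44 = 5236$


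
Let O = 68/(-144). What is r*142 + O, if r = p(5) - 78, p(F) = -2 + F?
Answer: -383417/36 ≈ -10650.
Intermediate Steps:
O = -17/36 (O = 68*(-1/144) = -17/36 ≈ -0.47222)
r = -75 (r = (-2 + 5) - 78 = 3 - 78 = -75)
r*142 + O = -75*142 - 17/36 = -10650 - 17/36 = -383417/36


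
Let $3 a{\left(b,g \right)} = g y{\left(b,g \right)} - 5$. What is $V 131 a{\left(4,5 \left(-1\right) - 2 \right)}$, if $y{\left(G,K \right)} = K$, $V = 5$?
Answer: $\frac{28820}{3} \approx 9606.7$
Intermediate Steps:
$a{\left(b,g \right)} = - \frac{5}{3} + \frac{g^{2}}{3}$ ($a{\left(b,g \right)} = \frac{g g - 5}{3} = \frac{g^{2} - 5}{3} = \frac{-5 + g^{2}}{3} = - \frac{5}{3} + \frac{g^{2}}{3}$)
$V 131 a{\left(4,5 \left(-1\right) - 2 \right)} = 5 \cdot 131 \left(- \frac{5}{3} + \frac{\left(5 \left(-1\right) - 2\right)^{2}}{3}\right) = 655 \left(- \frac{5}{3} + \frac{\left(-5 - 2\right)^{2}}{3}\right) = 655 \left(- \frac{5}{3} + \frac{\left(-7\right)^{2}}{3}\right) = 655 \left(- \frac{5}{3} + \frac{1}{3} \cdot 49\right) = 655 \left(- \frac{5}{3} + \frac{49}{3}\right) = 655 \cdot \frac{44}{3} = \frac{28820}{3}$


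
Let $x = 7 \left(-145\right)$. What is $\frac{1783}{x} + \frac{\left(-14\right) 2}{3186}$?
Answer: $- \frac{2854529}{1616895} \approx -1.7654$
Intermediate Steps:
$x = -1015$
$\frac{1783}{x} + \frac{\left(-14\right) 2}{3186} = \frac{1783}{-1015} + \frac{\left(-14\right) 2}{3186} = 1783 \left(- \frac{1}{1015}\right) - \frac{14}{1593} = - \frac{1783}{1015} - \frac{14}{1593} = - \frac{2854529}{1616895}$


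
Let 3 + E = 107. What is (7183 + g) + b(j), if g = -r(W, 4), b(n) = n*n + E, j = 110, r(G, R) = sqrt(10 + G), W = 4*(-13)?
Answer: 19387 - I*sqrt(42) ≈ 19387.0 - 6.4807*I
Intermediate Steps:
W = -52
E = 104 (E = -3 + 107 = 104)
b(n) = 104 + n**2 (b(n) = n*n + 104 = n**2 + 104 = 104 + n**2)
g = -I*sqrt(42) (g = -sqrt(10 - 52) = -sqrt(-42) = -I*sqrt(42) ≈ -6.4807*I)
(7183 + g) + b(j) = (7183 - I*sqrt(42)) + (104 + 110**2) = (7183 - I*sqrt(42)) + (104 + 12100) = (7183 - I*sqrt(42)) + 12204 = 19387 - I*sqrt(42)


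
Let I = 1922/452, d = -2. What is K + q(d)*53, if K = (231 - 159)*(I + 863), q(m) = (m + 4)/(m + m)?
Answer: 14105939/226 ≈ 62416.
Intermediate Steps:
I = 961/226 (I = 1922*(1/452) = 961/226 ≈ 4.2522)
q(m) = (4 + m)/(2*m) (q(m) = (4 + m)/((2*m)) = (4 + m)*(1/(2*m)) = (4 + m)/(2*m))
K = 7055964/113 (K = (231 - 159)*(961/226 + 863) = 72*(195999/226) = 7055964/113 ≈ 62442.)
K + q(d)*53 = 7055964/113 + ((½)*(4 - 2)/(-2))*53 = 7055964/113 + ((½)*(-½)*2)*53 = 7055964/113 - ½*53 = 7055964/113 - 53/2 = 14105939/226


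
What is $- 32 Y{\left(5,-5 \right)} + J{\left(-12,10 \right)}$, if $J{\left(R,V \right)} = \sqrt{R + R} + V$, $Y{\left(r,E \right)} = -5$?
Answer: $170 + 2 i \sqrt{6} \approx 170.0 + 4.899 i$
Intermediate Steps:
$J{\left(R,V \right)} = V + \sqrt{2} \sqrt{R}$ ($J{\left(R,V \right)} = \sqrt{2 R} + V = \sqrt{2} \sqrt{R} + V = V + \sqrt{2} \sqrt{R}$)
$- 32 Y{\left(5,-5 \right)} + J{\left(-12,10 \right)} = \left(-32\right) \left(-5\right) + \left(10 + \sqrt{2} \sqrt{-12}\right) = 160 + \left(10 + \sqrt{2} \cdot 2 i \sqrt{3}\right) = 160 + \left(10 + 2 i \sqrt{6}\right) = 170 + 2 i \sqrt{6}$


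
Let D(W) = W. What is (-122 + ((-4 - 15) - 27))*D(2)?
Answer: -336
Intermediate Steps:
(-122 + ((-4 - 15) - 27))*D(2) = (-122 + ((-4 - 15) - 27))*2 = (-122 + (-19 - 27))*2 = (-122 - 46)*2 = -168*2 = -336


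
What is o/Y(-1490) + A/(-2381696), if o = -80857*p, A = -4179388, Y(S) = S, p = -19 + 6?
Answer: -312158878377/443590880 ≈ -703.71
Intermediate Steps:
p = -13
o = 1051141 (o = -80857*(-13) = 1051141)
o/Y(-1490) + A/(-2381696) = 1051141/(-1490) - 4179388/(-2381696) = 1051141*(-1/1490) - 4179388*(-1/2381696) = -1051141/1490 + 1044847/595424 = -312158878377/443590880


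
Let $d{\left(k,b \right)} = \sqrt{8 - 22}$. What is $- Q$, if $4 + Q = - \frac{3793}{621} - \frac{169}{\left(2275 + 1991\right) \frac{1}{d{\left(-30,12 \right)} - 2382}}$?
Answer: $- \frac{4133534}{49059} + \frac{169 i \sqrt{14}}{4266} \approx -84.256 + 0.14823 i$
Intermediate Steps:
$d{\left(k,b \right)} = i \sqrt{14}$ ($d{\left(k,b \right)} = \sqrt{-14} = i \sqrt{14}$)
$Q = \frac{4133534}{49059} - \frac{169 i \sqrt{14}}{4266}$ ($Q = -4 - \left(\frac{3793}{621} + 169 \frac{i \sqrt{14} - 2382}{2275 + 1991}\right) = -4 - \left(\frac{3793}{621} + \frac{169}{4266 \frac{1}{-2382 + i \sqrt{14}}}\right) = -4 - \left(\frac{3793}{621} + 169 \left(- \frac{397}{711} + \frac{i \sqrt{14}}{4266}\right)\right) = -4 + \left(- \frac{3793}{621} + \left(\frac{67093}{711} - \frac{169 i \sqrt{14}}{4266}\right)\right) = -4 + \left(\frac{4329770}{49059} - \frac{169 i \sqrt{14}}{4266}\right) = \frac{4133534}{49059} - \frac{169 i \sqrt{14}}{4266} \approx 84.256 - 0.14823 i$)
$- Q = - (\frac{4133534}{49059} - \frac{169 i \sqrt{14}}{4266}) = - \frac{4133534}{49059} + \frac{169 i \sqrt{14}}{4266}$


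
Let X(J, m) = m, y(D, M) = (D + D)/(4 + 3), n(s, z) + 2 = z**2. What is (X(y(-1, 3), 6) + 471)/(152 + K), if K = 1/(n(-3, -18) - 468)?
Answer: 23214/7397 ≈ 3.1383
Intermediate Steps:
n(s, z) = -2 + z**2
y(D, M) = 2*D/7 (y(D, M) = (2*D)/7 = (2*D)*(1/7) = 2*D/7)
K = -1/146 (K = 1/((-2 + (-18)**2) - 468) = 1/((-2 + 324) - 468) = 1/(322 - 468) = 1/(-146) = -1/146 ≈ -0.0068493)
(X(y(-1, 3), 6) + 471)/(152 + K) = (6 + 471)/(152 - 1/146) = 477/(22191/146) = 477*(146/22191) = 23214/7397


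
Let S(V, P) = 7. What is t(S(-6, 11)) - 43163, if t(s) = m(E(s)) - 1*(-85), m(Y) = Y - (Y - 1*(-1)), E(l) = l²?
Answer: -43079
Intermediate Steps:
m(Y) = -1 (m(Y) = Y - (Y + 1) = Y - (1 + Y) = Y + (-1 - Y) = -1)
t(s) = 84 (t(s) = -1 - 1*(-85) = -1 + 85 = 84)
t(S(-6, 11)) - 43163 = 84 - 43163 = -43079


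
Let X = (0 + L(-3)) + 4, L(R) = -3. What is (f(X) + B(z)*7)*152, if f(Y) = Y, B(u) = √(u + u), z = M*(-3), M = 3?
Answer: 152 + 3192*I*√2 ≈ 152.0 + 4514.2*I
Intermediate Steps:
X = 1 (X = (0 - 3) + 4 = -3 + 4 = 1)
z = -9 (z = 3*(-3) = -9)
B(u) = √2*√u (B(u) = √(2*u) = √2*√u)
(f(X) + B(z)*7)*152 = (1 + (√2*√(-9))*7)*152 = (1 + (√2*(3*I))*7)*152 = (1 + (3*I*√2)*7)*152 = (1 + 21*I*√2)*152 = 152 + 3192*I*√2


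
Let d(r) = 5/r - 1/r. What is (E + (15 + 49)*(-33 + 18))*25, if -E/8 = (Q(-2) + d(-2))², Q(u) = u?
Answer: -27200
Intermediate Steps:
d(r) = 4/r
E = -128 (E = -8*(-2 + 4/(-2))² = -8*(-2 + 4*(-½))² = -8*(-2 - 2)² = -8*(-4)² = -8*16 = -128)
(E + (15 + 49)*(-33 + 18))*25 = (-128 + (15 + 49)*(-33 + 18))*25 = (-128 + 64*(-15))*25 = (-128 - 960)*25 = -1088*25 = -27200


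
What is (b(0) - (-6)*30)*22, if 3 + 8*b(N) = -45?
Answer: 3828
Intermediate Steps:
b(N) = -6 (b(N) = -3/8 + (1/8)*(-45) = -3/8 - 45/8 = -6)
(b(0) - (-6)*30)*22 = (-6 - (-6)*30)*22 = (-6 - 1*(-180))*22 = (-6 + 180)*22 = 174*22 = 3828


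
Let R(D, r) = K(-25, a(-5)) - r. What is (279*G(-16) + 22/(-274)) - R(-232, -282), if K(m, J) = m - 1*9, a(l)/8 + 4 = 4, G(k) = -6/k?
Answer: -157227/1096 ≈ -143.46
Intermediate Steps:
a(l) = 0 (a(l) = -32 + 8*4 = -32 + 32 = 0)
K(m, J) = -9 + m (K(m, J) = m - 9 = -9 + m)
R(D, r) = -34 - r (R(D, r) = (-9 - 25) - r = -34 - r)
(279*G(-16) + 22/(-274)) - R(-232, -282) = (279*(-6/(-16)) + 22/(-274)) - (-34 - 1*(-282)) = (279*(-6*(-1/16)) + 22*(-1/274)) - (-34 + 282) = (279*(3/8) - 11/137) - 1*248 = (837/8 - 11/137) - 248 = 114581/1096 - 248 = -157227/1096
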